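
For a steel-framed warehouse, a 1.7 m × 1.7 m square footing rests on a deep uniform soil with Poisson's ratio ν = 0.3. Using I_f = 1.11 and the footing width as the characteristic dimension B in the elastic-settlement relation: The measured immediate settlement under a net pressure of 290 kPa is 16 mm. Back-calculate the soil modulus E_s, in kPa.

S_e = q·B·(1−ν²)/E_s · I_f  ⇒  E_s = q·B·(1−ν²)·I_f / S_e.
E_s = 290 × 1.7 × 0.91 × 1.11 / 0.016 = 31120 kPa

E_s ≈ 31100 kPa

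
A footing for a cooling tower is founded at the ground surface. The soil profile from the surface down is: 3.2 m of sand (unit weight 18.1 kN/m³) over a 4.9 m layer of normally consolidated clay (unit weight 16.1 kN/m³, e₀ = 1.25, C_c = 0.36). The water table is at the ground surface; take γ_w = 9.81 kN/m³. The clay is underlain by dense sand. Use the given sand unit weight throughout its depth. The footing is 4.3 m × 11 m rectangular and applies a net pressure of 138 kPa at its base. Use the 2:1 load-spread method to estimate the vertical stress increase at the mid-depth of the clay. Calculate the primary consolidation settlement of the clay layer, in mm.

Mid-depth of clay below the ground surface: z = 3.2 + 4.9/2 = 5.65 m.
Total vertical stress at mid-clay: σ_v = 18.1×3.2 + 16.1×2.45 = 97.365 kPa.
Pore pressure: u = 9.81×(5.65 − 0) = 55.427 kPa.
Initial effective stress: σ'_0 = σ_v − u = 97.365 − 55.427 = 41.938 kPa.
Stress increase at mid-clay by the 2:1 spreading method:
Δσ = qBL/((B+z)(L+z)) = 138×4.3×11/((4.3+5.65)(11+5.65)) = 39.401 kPa
Final effective stress: σ'_f = σ'_0 + Δσ = 41.938 + 39.401 = 81.339 kPa.
Normally consolidated clay, so the full stress increment lies on the virgin compression line:
S_c = C_c·H/(1+e₀)·log₁₀(σ'_f/σ'_0) = 0.36×4.9/(1+1.25)×log₁₀(81.339/41.938)
    = 0.784 × 0.28769 = 0.2255 m

S_c ≈ 226 mm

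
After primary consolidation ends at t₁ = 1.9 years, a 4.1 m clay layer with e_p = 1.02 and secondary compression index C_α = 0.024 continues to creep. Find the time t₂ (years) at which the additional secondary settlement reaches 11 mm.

S_s = C_α·H/(1+e_p)·log₁₀(t₂/t₁) ⇒ log₁₀(t₂/t₁) = S_s·(1+e_p)/(C_α·H).
log₁₀(t₂/t₁) = 0.011 × (1+1.02) / (0.024×4.1) = 0.2258
t₂ = t₁ × 10^0.2258 = 1.9 × 1.682 = 3.196 years

t₂ ≈ 3.2 years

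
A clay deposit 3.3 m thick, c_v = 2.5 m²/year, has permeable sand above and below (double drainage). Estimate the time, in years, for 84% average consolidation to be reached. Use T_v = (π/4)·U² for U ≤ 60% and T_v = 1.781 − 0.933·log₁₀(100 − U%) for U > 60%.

t ≈ 0.716 years

Drainage path length: H_d = H/2 = 1.65 m (double drainage).
U > 60%: T_v = 1.781 − 0.933·log₁₀(100 − 84) = 0.65756.
t = T_v·H_d²/c_v = 0.65756×1.65²/2.5 = 0.7161 years.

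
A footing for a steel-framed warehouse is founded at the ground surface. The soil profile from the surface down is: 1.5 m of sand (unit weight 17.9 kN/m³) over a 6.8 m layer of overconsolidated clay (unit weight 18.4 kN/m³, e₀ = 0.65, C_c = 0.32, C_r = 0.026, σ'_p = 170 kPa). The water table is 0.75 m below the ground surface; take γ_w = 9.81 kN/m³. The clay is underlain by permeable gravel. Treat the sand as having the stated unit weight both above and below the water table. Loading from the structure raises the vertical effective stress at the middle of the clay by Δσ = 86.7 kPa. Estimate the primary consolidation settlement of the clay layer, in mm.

Mid-depth of clay below the ground surface: z = 1.5 + 6.8/2 = 4.9 m.
Total vertical stress at mid-clay: σ_v = 17.9×1.5 + 18.4×3.4 = 89.41 kPa.
Pore pressure: u = 9.81×(4.9 − 0.75) = 40.712 kPa.
Initial effective stress: σ'_0 = σ_v − u = 89.41 − 40.712 = 48.698 kPa.
Final effective stress: σ'_f = 48.698 + 86.7 = 135.4 kPa.
σ'_f = 135.4 ≤ σ'_p = 170 kPa, so the clay remains overconsolidated and only the recompression index applies:
S_c = C_r·H/(1+e₀)·log₁₀(σ'_f/σ'_0) = 0.026×6.8/1.65×log₁₀(135.4/48.698)
    = 0.10715 × 0.44411 = 0.04759 m

S_c ≈ 47.6 mm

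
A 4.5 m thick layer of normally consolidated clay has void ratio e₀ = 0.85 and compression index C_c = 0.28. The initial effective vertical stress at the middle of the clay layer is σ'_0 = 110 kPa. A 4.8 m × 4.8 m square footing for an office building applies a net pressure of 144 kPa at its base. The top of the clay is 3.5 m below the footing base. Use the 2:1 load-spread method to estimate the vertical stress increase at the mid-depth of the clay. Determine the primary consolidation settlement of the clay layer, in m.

S_c ≈ 0.0709 m

Mid-depth of clay below the footing base: z = 3.5 + 4.5/2 = 5.75 m.
Stress increase at mid-clay by the 2:1 spreading method:
Δσ = qBL/((B+z)(L+z)) = 144×4.8×4.8/((4.8+5.75)(4.8+5.75)) = 29.808 kPa
Final effective stress: σ'_f = σ'_0 + Δσ = 110 + 29.808 = 139.81 kPa.
Normally consolidated clay, so the full stress increment lies on the virgin compression line:
S_c = C_c·H/(1+e₀)·log₁₀(σ'_f/σ'_0) = 0.28×4.5/(1+0.85)×log₁₀(139.81/110)
    = 0.68108 × 0.10415 = 0.07093 m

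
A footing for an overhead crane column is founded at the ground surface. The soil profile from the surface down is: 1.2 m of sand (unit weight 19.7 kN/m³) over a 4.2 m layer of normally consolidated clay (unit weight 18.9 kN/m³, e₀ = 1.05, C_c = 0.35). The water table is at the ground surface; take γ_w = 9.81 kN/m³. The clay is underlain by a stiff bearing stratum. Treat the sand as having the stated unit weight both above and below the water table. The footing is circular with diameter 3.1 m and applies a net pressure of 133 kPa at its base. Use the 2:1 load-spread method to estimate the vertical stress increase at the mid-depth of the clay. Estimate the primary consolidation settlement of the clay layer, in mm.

Mid-depth of clay below the ground surface: z = 1.2 + 4.2/2 = 3.3 m.
Total vertical stress at mid-clay: σ_v = 19.7×1.2 + 18.9×2.1 = 63.33 kPa.
Pore pressure: u = 9.81×(3.3 − 0) = 32.373 kPa.
Initial effective stress: σ'_0 = σ_v − u = 63.33 − 32.373 = 30.957 kPa.
Stress increase at mid-clay by the 2:1 spreading method:
Δσ ≈ qD²/(D+z)² = 133×3.1²/(3.1+3.3)² = 31.204 kPa
Final effective stress: σ'_f = σ'_0 + Δσ = 30.957 + 31.204 = 62.161 kPa.
Normally consolidated clay, so the full stress increment lies on the virgin compression line:
S_c = C_c·H/(1+e₀)·log₁₀(σ'_f/σ'_0) = 0.35×4.2/(1+1.05)×log₁₀(62.161/30.957)
    = 0.71707 × 0.30276 = 0.2171 m

S_c ≈ 217 mm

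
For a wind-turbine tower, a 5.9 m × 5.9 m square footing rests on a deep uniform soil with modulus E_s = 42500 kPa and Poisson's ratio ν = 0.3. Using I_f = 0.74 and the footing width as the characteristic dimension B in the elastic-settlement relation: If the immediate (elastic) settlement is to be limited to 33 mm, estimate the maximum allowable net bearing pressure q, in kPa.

q ≈ 353 kPa

S_e = q·B·(1−ν²)/E_s · I_f  ⇒  q = S_e·E_s / (B·(1−ν²)·I_f).
q = 0.033 × 42500 / (5.9 × 0.91 × 0.74) = 353 kPa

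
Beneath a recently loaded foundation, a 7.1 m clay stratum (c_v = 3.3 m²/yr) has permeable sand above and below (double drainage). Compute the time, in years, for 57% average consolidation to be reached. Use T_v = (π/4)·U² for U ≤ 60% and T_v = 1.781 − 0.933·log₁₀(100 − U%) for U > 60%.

Drainage path length: H_d = H/2 = 3.55 m (double drainage).
U ≤ 60%: T_v = (π/4)·U² = (π/4)×0.57² = 0.25518.
t = T_v·H_d²/c_v = 0.25518×3.55²/3.3 = 0.9745 years.

t ≈ 0.975 years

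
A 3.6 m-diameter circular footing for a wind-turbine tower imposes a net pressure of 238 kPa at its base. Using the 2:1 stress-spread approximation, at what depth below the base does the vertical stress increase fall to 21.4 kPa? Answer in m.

2:1 spreading — at depth z the loaded area has grown by z in each plan dimension:
qD²/(D+z)² = Δσ_z ⇒ z = D(√(q/Δσ_z) − 1) = 3.6×(√(238/21.4) − 1) = 8.406 m

z ≈ 8.41 m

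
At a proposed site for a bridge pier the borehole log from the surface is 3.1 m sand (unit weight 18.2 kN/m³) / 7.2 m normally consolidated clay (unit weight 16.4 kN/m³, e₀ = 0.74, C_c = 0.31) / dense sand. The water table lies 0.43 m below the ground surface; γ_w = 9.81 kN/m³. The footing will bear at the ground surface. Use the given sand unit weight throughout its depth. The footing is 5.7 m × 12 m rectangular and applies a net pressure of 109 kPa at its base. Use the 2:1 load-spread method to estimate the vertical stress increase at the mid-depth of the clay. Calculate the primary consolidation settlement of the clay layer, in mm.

S_c ≈ 260 mm

Mid-depth of clay below the ground surface: z = 3.1 + 7.2/2 = 6.7 m.
Total vertical stress at mid-clay: σ_v = 18.2×3.1 + 16.4×3.6 = 115.46 kPa.
Pore pressure: u = 9.81×(6.7 − 0.43) = 61.509 kPa.
Initial effective stress: σ'_0 = σ_v − u = 115.46 − 61.509 = 53.951 kPa.
Stress increase at mid-clay by the 2:1 spreading method:
Δσ = qBL/((B+z)(L+z)) = 109×5.7×12/((5.7+6.7)(12+6.7)) = 32.153 kPa
Final effective stress: σ'_f = σ'_0 + Δσ = 53.951 + 32.153 = 86.104 kPa.
Normally consolidated clay, so the full stress increment lies on the virgin compression line:
S_c = C_c·H/(1+e₀)·log₁₀(σ'_f/σ'_0) = 0.31×7.2/(1+0.74)×log₁₀(86.104/53.951)
    = 1.2828 × 0.20302 = 0.2604 m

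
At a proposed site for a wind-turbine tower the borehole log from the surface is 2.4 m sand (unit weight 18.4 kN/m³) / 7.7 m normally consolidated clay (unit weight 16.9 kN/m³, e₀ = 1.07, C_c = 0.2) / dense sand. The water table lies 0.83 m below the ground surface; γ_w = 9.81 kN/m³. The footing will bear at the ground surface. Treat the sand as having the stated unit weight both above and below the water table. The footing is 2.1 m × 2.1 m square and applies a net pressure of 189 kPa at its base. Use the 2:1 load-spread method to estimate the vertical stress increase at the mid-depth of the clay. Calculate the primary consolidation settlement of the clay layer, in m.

Mid-depth of clay below the ground surface: z = 2.4 + 7.7/2 = 6.25 m.
Total vertical stress at mid-clay: σ_v = 18.4×2.4 + 16.9×3.85 = 109.22 kPa.
Pore pressure: u = 9.81×(6.25 − 0.83) = 53.17 kPa.
Initial effective stress: σ'_0 = σ_v − u = 109.22 − 53.17 = 56.05 kPa.
Stress increase at mid-clay by the 2:1 spreading method:
Δσ = qBL/((B+z)(L+z)) = 189×2.1×2.1/((2.1+6.25)(2.1+6.25)) = 11.954 kPa
Final effective stress: σ'_f = σ'_0 + Δσ = 56.05 + 11.954 = 68.004 kPa.
Normally consolidated clay, so the full stress increment lies on the virgin compression line:
S_c = C_c·H/(1+e₀)·log₁₀(σ'_f/σ'_0) = 0.2×7.7/(1+1.07)×log₁₀(68.004/56.05)
    = 0.74396 × 0.083959 = 0.06246 m

S_c ≈ 0.0625 m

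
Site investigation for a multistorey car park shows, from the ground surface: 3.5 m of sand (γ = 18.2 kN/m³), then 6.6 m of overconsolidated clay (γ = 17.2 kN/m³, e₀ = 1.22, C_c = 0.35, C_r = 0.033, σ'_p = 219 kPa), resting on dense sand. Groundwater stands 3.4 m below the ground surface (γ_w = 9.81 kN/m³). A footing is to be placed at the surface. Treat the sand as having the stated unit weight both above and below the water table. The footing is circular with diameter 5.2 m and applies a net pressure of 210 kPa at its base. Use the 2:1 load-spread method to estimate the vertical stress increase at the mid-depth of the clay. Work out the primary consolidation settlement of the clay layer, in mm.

S_c ≈ 15.9 mm

Mid-depth of clay below the ground surface: z = 3.5 + 6.6/2 = 6.8 m.
Total vertical stress at mid-clay: σ_v = 18.2×3.5 + 17.2×3.3 = 120.46 kPa.
Pore pressure: u = 9.81×(6.8 − 3.4) = 33.354 kPa.
Initial effective stress: σ'_0 = σ_v − u = 120.46 − 33.354 = 87.106 kPa.
Stress increase at mid-clay by the 2:1 spreading method:
Δσ ≈ qD²/(D+z)² = 210×5.2²/(5.2+6.8)² = 39.433 kPa
Final effective stress: σ'_f = 87.106 + 39.433 = 126.54 kPa.
σ'_f = 126.54 ≤ σ'_p = 219 kPa, so the clay remains overconsolidated and only the recompression index applies:
S_c = C_r·H/(1+e₀)·log₁₀(σ'_f/σ'_0) = 0.033×6.6/2.22×log₁₀(126.54/87.106)
    = 0.098109 × 0.16218 = 0.01591 m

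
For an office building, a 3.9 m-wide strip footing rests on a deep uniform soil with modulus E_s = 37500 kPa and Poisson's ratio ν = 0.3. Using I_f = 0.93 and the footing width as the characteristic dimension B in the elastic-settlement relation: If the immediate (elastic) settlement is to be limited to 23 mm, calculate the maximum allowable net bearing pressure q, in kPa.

S_e = q·B·(1−ν²)/E_s · I_f  ⇒  q = S_e·E_s / (B·(1−ν²)·I_f).
q = 0.023 × 37500 / (3.9 × 0.91 × 0.93) = 261.3 kPa

q ≈ 261 kPa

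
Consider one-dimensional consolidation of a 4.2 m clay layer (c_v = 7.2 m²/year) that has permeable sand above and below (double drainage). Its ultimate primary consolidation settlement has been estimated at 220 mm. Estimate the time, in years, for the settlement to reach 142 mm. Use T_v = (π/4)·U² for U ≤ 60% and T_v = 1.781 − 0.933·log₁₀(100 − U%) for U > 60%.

t ≈ 0.205 years

Drainage path length: H_d = H/2 = 2.1 m (double drainage).
U = S(t)/S_ult = 142/220 = 0.6455.
U > 60%: T_v = 1.781 − 0.933·log₁₀(100 − 64.545) = 0.33516.
t = T_v·H_d²/c_v = 0.33516×2.1²/7.2 = 0.2053 years.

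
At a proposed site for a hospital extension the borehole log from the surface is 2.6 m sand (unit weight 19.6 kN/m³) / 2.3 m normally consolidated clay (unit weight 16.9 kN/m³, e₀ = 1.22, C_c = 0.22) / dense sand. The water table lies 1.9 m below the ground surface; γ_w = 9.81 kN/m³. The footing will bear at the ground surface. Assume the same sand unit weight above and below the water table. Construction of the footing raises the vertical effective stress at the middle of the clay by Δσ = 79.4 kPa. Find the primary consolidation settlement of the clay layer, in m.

S_c ≈ 0.0915 m

Mid-depth of clay below the ground surface: z = 2.6 + 2.3/2 = 3.75 m.
Total vertical stress at mid-clay: σ_v = 19.6×2.6 + 16.9×1.15 = 70.395 kPa.
Pore pressure: u = 9.81×(3.75 − 1.9) = 18.149 kPa.
Initial effective stress: σ'_0 = σ_v − u = 70.395 − 18.149 = 52.246 kPa.
Final effective stress: σ'_f = σ'_0 + Δσ = 52.246 + 79.4 = 131.65 kPa.
Normally consolidated clay, so the full stress increment lies on the virgin compression line:
S_c = C_c·H/(1+e₀)·log₁₀(σ'_f/σ'_0) = 0.22×2.3/(1+1.22)×log₁₀(131.65/52.246)
    = 0.22793 × 0.40137 = 0.09148 m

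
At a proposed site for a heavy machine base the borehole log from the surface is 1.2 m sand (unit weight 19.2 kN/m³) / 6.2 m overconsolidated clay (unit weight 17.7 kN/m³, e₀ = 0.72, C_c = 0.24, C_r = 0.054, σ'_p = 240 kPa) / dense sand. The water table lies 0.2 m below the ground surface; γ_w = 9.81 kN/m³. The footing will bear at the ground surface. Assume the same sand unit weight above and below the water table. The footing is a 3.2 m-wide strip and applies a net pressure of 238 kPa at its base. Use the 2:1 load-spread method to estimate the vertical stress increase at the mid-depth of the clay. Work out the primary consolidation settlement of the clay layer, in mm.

S_c ≈ 110 mm

Mid-depth of clay below the ground surface: z = 1.2 + 6.2/2 = 4.3 m.
Total vertical stress at mid-clay: σ_v = 19.2×1.2 + 17.7×3.1 = 77.91 kPa.
Pore pressure: u = 9.81×(4.3 − 0.2) = 40.221 kPa.
Initial effective stress: σ'_0 = σ_v − u = 77.91 − 40.221 = 37.689 kPa.
Stress increase at mid-clay by the 2:1 spreading method:
Δσ = qB/(B+z) = 238×3.2/(3.2+4.3) = 101.55 kPa
Final effective stress: σ'_f = 37.689 + 101.55 = 139.24 kPa.
σ'_f = 139.24 ≤ σ'_p = 240 kPa, so the clay remains overconsolidated and only the recompression index applies:
S_c = C_r·H/(1+e₀)·log₁₀(σ'_f/σ'_0) = 0.054×6.2/1.72×log₁₀(139.24/37.689)
    = 0.19465 × 0.56755 = 0.1105 m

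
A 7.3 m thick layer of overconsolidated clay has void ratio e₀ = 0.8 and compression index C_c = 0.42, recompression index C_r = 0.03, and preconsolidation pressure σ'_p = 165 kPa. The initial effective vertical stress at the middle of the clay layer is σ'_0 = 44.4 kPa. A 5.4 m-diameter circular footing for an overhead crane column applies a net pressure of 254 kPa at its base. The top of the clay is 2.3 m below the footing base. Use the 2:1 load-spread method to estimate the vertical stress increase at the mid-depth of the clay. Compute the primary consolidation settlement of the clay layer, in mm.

S_c ≈ 43.9 mm

Mid-depth of clay below the footing base: z = 2.3 + 7.3/2 = 5.95 m.
Stress increase at mid-clay by the 2:1 spreading method:
Δσ ≈ qD²/(D+z)² = 254×5.4²/(5.4+5.95)² = 57.495 kPa
Final effective stress: σ'_f = 44.4 + 57.495 = 101.89 kPa.
σ'_f = 101.89 ≤ σ'_p = 165 kPa, so the clay remains overconsolidated and only the recompression index applies:
S_c = C_r·H/(1+e₀)·log₁₀(σ'_f/σ'_0) = 0.03×7.3/1.8×log₁₀(101.89/44.4)
    = 0.12167 × 0.36075 = 0.04389 m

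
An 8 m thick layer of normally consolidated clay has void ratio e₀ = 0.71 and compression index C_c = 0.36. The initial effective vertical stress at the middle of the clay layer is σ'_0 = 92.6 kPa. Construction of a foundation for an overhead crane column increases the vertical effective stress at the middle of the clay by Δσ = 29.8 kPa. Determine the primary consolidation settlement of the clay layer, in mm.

S_c ≈ 204 mm

Final effective stress: σ'_f = σ'_0 + Δσ = 92.6 + 29.8 = 122.4 kPa.
Normally consolidated clay, so the full stress increment lies on the virgin compression line:
S_c = C_c·H/(1+e₀)·log₁₀(σ'_f/σ'_0) = 0.36×8/(1+0.71)×log₁₀(122.4/92.6)
    = 1.6842 × 0.12117 = 0.2041 m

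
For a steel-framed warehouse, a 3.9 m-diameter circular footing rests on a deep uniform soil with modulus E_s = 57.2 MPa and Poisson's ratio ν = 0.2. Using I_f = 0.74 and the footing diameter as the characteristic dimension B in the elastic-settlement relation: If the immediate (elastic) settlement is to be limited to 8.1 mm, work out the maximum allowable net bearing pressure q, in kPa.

q ≈ 167 kPa

E_s = 57.2 MPa = 57200 kPa.
S_e = q·B·(1−ν²)/E_s · I_f  ⇒  q = S_e·E_s / (B·(1−ν²)·I_f).
q = 0.0081 × 57200 / (3.9 × 0.96 × 0.74) = 167.2 kPa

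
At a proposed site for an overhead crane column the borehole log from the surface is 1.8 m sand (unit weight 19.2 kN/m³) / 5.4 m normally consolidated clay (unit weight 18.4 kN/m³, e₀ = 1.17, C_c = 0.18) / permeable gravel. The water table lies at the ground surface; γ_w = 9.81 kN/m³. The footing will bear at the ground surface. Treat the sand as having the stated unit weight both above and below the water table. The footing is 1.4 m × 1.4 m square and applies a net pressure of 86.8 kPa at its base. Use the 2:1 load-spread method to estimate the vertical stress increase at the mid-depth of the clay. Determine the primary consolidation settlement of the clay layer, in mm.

S_c ≈ 22.4 mm

Mid-depth of clay below the ground surface: z = 1.8 + 5.4/2 = 4.5 m.
Total vertical stress at mid-clay: σ_v = 19.2×1.8 + 18.4×2.7 = 84.24 kPa.
Pore pressure: u = 9.81×(4.5 − 0) = 44.145 kPa.
Initial effective stress: σ'_0 = σ_v − u = 84.24 − 44.145 = 40.095 kPa.
Stress increase at mid-clay by the 2:1 spreading method:
Δσ = qBL/((B+z)(L+z)) = 86.8×1.4×1.4/((1.4+4.5)(1.4+4.5)) = 4.8873 kPa
Final effective stress: σ'_f = σ'_0 + Δσ = 40.095 + 4.8873 = 44.982 kPa.
Normally consolidated clay, so the full stress increment lies on the virgin compression line:
S_c = C_c·H/(1+e₀)·log₁₀(σ'_f/σ'_0) = 0.18×5.4/(1+1.17)×log₁₀(44.982/40.095)
    = 0.44793 × 0.049949 = 0.02237 m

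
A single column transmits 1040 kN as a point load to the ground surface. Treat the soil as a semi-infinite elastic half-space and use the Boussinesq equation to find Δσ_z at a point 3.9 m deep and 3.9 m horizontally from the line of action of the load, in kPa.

Boussinesq vertical stress below a point load on an elastic half-space:
Δσ_z = 3P/(2πz²) · [1 + (r/z)²]^(−5/2)
r/z = 3.9/3.9 = 1; [1+(r/z)²]^(−5/2) = 0.17678.
Δσ_z = 3×1040/(2π×3.9²) × 0.17678 = 32.647 × 0.17678 = 5.771 kPa

Δσ_z ≈ 5.77 kPa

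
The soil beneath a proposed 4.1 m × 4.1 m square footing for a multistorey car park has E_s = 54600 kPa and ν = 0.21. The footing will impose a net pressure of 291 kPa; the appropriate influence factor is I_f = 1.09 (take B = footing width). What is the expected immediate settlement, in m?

Immediate (elastic) settlement: S_e = q·B·(1−ν²)/E_s · I_f.
S_e = 291 × 4.1 × (1 − 0.21²) / 54600 × 1.09
    = 291 × 4.1 × 0.9559 / 54600 × 1.09
    = 0.02277 m

S_e ≈ 0.0228 m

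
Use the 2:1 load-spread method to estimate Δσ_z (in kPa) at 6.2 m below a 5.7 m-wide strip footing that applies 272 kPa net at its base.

Δσ_z ≈ 130 kPa

By the 2:1 method the load spreads at 1 horizontal : 2 vertical, so at depth z the loaded area has grown by z in each plan dimension:
Δσ = qB/(B+z) = 272×5.7/(5.7+6.2) = 130.29 kPa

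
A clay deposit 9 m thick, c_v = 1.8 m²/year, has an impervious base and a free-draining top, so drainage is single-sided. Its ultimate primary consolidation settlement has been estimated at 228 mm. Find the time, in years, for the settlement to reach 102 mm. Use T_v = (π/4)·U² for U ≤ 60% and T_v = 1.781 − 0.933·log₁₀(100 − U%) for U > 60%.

Drainage path length: H_d = H = 9 m (single drainage).
U = S(t)/S_ult = 102/228 = 0.4474.
U ≤ 60%: T_v = (π/4)·U² = (π/4)×0.44737² = 0.15719.
t = T_v·H_d²/c_v = 0.15719×9²/1.8 = 7.074 years.

t ≈ 7.07 years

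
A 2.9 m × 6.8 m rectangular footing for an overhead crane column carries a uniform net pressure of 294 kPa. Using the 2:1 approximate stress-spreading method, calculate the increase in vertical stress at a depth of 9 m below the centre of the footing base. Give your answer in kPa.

Δσ_z ≈ 30.8 kPa

By the 2:1 method the load spreads at 1 horizontal : 2 vertical, so at depth z the loaded area has grown by z in each plan dimension:
Δσ = qBL/((B+z)(L+z)) = 294×2.9×6.8/((2.9+9)(6.8+9)) = 30.835 kPa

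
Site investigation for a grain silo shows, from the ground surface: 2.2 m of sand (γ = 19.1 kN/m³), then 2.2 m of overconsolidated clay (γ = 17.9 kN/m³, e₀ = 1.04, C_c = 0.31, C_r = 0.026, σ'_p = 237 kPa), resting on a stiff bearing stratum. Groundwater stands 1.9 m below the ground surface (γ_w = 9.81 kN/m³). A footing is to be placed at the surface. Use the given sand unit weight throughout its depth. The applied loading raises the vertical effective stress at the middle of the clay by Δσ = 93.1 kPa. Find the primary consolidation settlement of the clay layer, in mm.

S_c ≈ 13.1 mm

Mid-depth of clay below the ground surface: z = 2.2 + 2.2/2 = 3.3 m.
Total vertical stress at mid-clay: σ_v = 19.1×2.2 + 17.9×1.1 = 61.71 kPa.
Pore pressure: u = 9.81×(3.3 − 1.9) = 13.734 kPa.
Initial effective stress: σ'_0 = σ_v − u = 61.71 − 13.734 = 47.976 kPa.
Final effective stress: σ'_f = 47.976 + 93.1 = 141.08 kPa.
σ'_f = 141.08 ≤ σ'_p = 237 kPa, so the clay remains overconsolidated and only the recompression index applies:
S_c = C_r·H/(1+e₀)·log₁₀(σ'_f/σ'_0) = 0.026×2.2/2.04×log₁₀(141.08/47.976)
    = 0.028038 × 0.46844 = 0.01313 m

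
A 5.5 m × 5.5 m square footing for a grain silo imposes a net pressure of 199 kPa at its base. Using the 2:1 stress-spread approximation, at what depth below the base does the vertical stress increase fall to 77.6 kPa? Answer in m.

z ≈ 3.31 m

2:1 spreading — at depth z the loaded area has grown by z in each plan dimension:
qB²/(B+z)² = Δσ_z ⇒ z = B(√(q/Δσ_z) − 1) = 5.5×(√(199/77.6) − 1) = 3.308 m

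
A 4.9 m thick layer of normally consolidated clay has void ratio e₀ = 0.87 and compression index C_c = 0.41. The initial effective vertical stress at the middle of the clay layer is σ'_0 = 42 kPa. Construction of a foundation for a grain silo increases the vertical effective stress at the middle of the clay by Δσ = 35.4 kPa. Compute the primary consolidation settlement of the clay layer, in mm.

S_c ≈ 285 mm

Final effective stress: σ'_f = σ'_0 + Δσ = 42 + 35.4 = 77.4 kPa.
Normally consolidated clay, so the full stress increment lies on the virgin compression line:
S_c = C_c·H/(1+e₀)·log₁₀(σ'_f/σ'_0) = 0.41×4.9/(1+0.87)×log₁₀(77.4/42)
    = 1.0743 × 0.26549 = 0.2852 m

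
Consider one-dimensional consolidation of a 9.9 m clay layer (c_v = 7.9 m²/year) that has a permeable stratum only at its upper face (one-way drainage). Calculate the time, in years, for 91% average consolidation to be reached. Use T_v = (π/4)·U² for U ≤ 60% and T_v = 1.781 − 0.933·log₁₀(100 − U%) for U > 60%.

t ≈ 11.1 years

Drainage path length: H_d = H = 9.9 m (single drainage).
U > 60%: T_v = 1.781 − 0.933·log₁₀(100 − 91) = 0.89069.
t = T_v·H_d²/c_v = 0.89069×9.9²/7.9 = 11.05 years.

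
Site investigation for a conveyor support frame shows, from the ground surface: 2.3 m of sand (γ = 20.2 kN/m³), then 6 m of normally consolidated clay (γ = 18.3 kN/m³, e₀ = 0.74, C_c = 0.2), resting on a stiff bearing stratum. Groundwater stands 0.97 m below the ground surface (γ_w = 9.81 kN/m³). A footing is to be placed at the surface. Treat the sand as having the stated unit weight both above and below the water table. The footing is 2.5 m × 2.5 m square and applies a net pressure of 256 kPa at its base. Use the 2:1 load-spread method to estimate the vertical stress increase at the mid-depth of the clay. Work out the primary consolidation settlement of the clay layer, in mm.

Mid-depth of clay below the ground surface: z = 2.3 + 6/2 = 5.3 m.
Total vertical stress at mid-clay: σ_v = 20.2×2.3 + 18.3×3 = 101.36 kPa.
Pore pressure: u = 9.81×(5.3 − 0.97) = 42.477 kPa.
Initial effective stress: σ'_0 = σ_v − u = 101.36 − 42.477 = 58.883 kPa.
Stress increase at mid-clay by the 2:1 spreading method:
Δσ = qBL/((B+z)(L+z)) = 256×2.5×2.5/((2.5+5.3)(2.5+5.3)) = 26.298 kPa
Final effective stress: σ'_f = σ'_0 + Δσ = 58.883 + 26.298 = 85.181 kPa.
Normally consolidated clay, so the full stress increment lies on the virgin compression line:
S_c = C_c·H/(1+e₀)·log₁₀(σ'_f/σ'_0) = 0.2×6/(1+0.74)×log₁₀(85.181/58.883)
    = 0.68966 × 0.16035 = 0.1106 m

S_c ≈ 111 mm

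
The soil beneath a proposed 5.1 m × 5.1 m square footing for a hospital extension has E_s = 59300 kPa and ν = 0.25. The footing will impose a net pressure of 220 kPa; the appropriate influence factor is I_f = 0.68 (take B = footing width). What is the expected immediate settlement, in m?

S_e ≈ 0.0121 m

Immediate (elastic) settlement: S_e = q·B·(1−ν²)/E_s · I_f.
S_e = 220 × 5.1 × (1 − 0.25²) / 59300 × 0.68
    = 220 × 5.1 × 0.9375 / 59300 × 0.68
    = 0.01206 m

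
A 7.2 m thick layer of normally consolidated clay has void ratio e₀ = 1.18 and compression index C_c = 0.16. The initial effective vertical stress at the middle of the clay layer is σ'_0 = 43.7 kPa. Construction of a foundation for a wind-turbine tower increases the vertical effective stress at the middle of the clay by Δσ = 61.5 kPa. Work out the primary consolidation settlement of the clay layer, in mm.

Final effective stress: σ'_f = σ'_0 + Δσ = 43.7 + 61.5 = 105.2 kPa.
Normally consolidated clay, so the full stress increment lies on the virgin compression line:
S_c = C_c·H/(1+e₀)·log₁₀(σ'_f/σ'_0) = 0.16×7.2/(1+1.18)×log₁₀(105.2/43.7)
    = 0.52844 × 0.38153 = 0.2016 m

S_c ≈ 202 mm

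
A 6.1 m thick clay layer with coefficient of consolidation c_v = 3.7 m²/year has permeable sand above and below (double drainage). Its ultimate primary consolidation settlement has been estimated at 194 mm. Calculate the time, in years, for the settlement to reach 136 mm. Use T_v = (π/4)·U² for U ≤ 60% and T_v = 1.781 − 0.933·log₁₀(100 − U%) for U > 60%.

t ≈ 1.02 years

Drainage path length: H_d = H/2 = 3.05 m (double drainage).
U = S(t)/S_ult = 136/194 = 0.701.
U > 60%: T_v = 1.781 − 0.933·log₁₀(100 − 70.103) = 0.40424.
t = T_v·H_d²/c_v = 0.40424×3.05²/3.7 = 1.016 years.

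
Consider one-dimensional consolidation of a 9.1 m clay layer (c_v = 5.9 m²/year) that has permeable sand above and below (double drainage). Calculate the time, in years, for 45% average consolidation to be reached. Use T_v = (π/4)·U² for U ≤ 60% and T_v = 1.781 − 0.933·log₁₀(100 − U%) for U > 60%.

Drainage path length: H_d = H/2 = 4.55 m (double drainage).
U ≤ 60%: T_v = (π/4)·U² = (π/4)×0.45² = 0.15904.
t = T_v·H_d²/c_v = 0.15904×4.55²/5.9 = 0.5581 years.

t ≈ 0.558 years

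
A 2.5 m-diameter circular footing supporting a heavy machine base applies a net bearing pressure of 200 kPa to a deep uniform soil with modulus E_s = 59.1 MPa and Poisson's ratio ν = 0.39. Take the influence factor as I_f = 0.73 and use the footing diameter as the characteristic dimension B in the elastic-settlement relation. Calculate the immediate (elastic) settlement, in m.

Immediate (elastic) settlement: S_e = q·B·(1−ν²)/E_s · I_f.
E_s = 59.1 MPa = 59100 kPa.
S_e = 200 × 2.5 × (1 − 0.39²) / 59100 × 0.73
    = 200 × 2.5 × 0.8479 / 59100 × 0.73
    = 0.005237 m

S_e ≈ 0.00524 m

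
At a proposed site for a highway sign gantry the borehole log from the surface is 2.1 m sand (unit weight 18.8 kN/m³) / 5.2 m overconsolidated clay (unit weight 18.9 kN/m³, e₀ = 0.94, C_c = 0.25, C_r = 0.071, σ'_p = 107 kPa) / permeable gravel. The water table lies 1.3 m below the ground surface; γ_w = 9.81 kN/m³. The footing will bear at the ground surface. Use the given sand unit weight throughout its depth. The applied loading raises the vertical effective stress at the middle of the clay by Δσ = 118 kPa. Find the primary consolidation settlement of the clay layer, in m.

Mid-depth of clay below the ground surface: z = 2.1 + 5.2/2 = 4.7 m.
Total vertical stress at mid-clay: σ_v = 18.8×2.1 + 18.9×2.6 = 88.62 kPa.
Pore pressure: u = 9.81×(4.7 − 1.3) = 33.354 kPa.
Initial effective stress: σ'_0 = σ_v − u = 88.62 − 33.354 = 55.266 kPa.
Final effective stress: σ'_f = 55.266 + 118 = 173.27 kPa.
σ'_f = 173.27 > σ'_p = 107 kPa, so the stress path crosses the preconsolidation pressure — recompression up to σ'_p, then virgin compression beyond:
S_c = H/(1+e₀)·[C_r·log₁₀(σ'_p/σ'_0) + C_c·log₁₀(σ'_f/σ'_p)]
    = 5.2/1.94 × [0.071×log₁₀(107/55.266) + 0.25×log₁₀(173.27/107)]
    = 2.6804 × [0.020372 + 0.052335] = 0.1949 m

S_c ≈ 0.195 m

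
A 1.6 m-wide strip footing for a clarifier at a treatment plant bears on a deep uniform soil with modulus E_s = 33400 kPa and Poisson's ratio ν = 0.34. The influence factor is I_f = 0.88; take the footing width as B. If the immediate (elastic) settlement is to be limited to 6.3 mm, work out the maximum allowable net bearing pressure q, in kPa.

S_e = q·B·(1−ν²)/E_s · I_f  ⇒  q = S_e·E_s / (B·(1−ν²)·I_f).
q = 0.0063 × 33400 / (1.6 × 0.8844 × 0.88) = 169 kPa

q ≈ 169 kPa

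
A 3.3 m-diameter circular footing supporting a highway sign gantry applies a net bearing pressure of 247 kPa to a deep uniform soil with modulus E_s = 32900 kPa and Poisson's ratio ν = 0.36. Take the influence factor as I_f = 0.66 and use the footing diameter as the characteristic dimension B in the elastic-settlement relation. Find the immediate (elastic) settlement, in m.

Immediate (elastic) settlement: S_e = q·B·(1−ν²)/E_s · I_f.
S_e = 247 × 3.3 × (1 − 0.36²) / 32900 × 0.66
    = 247 × 3.3 × 0.8704 / 32900 × 0.66
    = 0.01423 m

S_e ≈ 0.0142 m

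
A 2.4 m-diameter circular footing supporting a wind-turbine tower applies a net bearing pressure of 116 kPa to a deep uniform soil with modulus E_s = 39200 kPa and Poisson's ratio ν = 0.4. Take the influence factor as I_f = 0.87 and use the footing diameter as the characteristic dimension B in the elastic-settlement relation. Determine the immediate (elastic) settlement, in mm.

S_e ≈ 5.19 mm

Immediate (elastic) settlement: S_e = q·B·(1−ν²)/E_s · I_f.
S_e = 116 × 2.4 × (1 − 0.4²) / 39200 × 0.87
    = 116 × 2.4 × 0.84 / 39200 × 0.87
    = 0.00519 m = 5.19 mm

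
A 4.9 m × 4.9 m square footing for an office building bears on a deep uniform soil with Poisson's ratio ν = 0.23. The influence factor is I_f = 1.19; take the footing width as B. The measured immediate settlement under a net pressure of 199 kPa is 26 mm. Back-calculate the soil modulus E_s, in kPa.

S_e = q·B·(1−ν²)/E_s · I_f  ⇒  E_s = q·B·(1−ν²)·I_f / S_e.
E_s = 199 × 4.9 × 0.9471 × 1.19 / 0.026 = 42270 kPa

E_s ≈ 42300 kPa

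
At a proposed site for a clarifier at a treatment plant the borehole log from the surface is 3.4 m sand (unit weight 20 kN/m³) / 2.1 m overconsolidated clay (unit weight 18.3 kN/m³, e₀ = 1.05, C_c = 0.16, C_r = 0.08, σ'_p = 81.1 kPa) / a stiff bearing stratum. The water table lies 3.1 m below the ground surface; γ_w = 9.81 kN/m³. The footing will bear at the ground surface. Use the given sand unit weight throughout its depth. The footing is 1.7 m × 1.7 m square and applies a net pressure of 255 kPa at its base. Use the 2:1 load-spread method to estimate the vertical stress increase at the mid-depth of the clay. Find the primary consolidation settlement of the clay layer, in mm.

Mid-depth of clay below the ground surface: z = 3.4 + 2.1/2 = 4.45 m.
Total vertical stress at mid-clay: σ_v = 20×3.4 + 18.3×1.05 = 87.215 kPa.
Pore pressure: u = 9.81×(4.45 − 3.1) = 13.244 kPa.
Initial effective stress: σ'_0 = σ_v − u = 87.215 − 13.244 = 73.971 kPa.
Stress increase at mid-clay by the 2:1 spreading method:
Δσ = qBL/((B+z)(L+z)) = 255×1.7×1.7/((1.7+4.45)(1.7+4.45)) = 19.484 kPa
Final effective stress: σ'_f = 73.971 + 19.484 = 93.455 kPa.
σ'_f = 93.455 > σ'_p = 81.1 kPa, so the stress path crosses the preconsolidation pressure — recompression up to σ'_p, then virgin compression beyond:
S_c = H/(1+e₀)·[C_r·log₁₀(σ'_p/σ'_0) + C_c·log₁₀(σ'_f/σ'_p)]
    = 2.1/2.05 × [0.08×log₁₀(81.1/73.971) + 0.16×log₁₀(93.455/81.1)]
    = 1.0244 × [0.0031967 + 0.0098531] = 0.01337 m

S_c ≈ 13.4 mm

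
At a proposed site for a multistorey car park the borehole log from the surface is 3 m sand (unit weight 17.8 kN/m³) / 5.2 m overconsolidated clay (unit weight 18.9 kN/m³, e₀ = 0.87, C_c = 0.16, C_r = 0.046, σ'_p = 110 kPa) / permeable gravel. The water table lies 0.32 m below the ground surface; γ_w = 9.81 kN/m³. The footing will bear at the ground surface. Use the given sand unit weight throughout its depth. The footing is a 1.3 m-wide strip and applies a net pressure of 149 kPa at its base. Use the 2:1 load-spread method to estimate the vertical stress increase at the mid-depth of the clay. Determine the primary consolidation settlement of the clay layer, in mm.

S_c ≈ 24.5 mm

Mid-depth of clay below the ground surface: z = 3 + 5.2/2 = 5.6 m.
Total vertical stress at mid-clay: σ_v = 17.8×3 + 18.9×2.6 = 102.54 kPa.
Pore pressure: u = 9.81×(5.6 − 0.32) = 51.797 kPa.
Initial effective stress: σ'_0 = σ_v − u = 102.54 − 51.797 = 50.743 kPa.
Stress increase at mid-clay by the 2:1 spreading method:
Δσ = qB/(B+z) = 149×1.3/(1.3+5.6) = 28.072 kPa
Final effective stress: σ'_f = 50.743 + 28.072 = 78.815 kPa.
σ'_f = 78.815 ≤ σ'_p = 110 kPa, so the clay remains overconsolidated and only the recompression index applies:
S_c = C_r·H/(1+e₀)·log₁₀(σ'_f/σ'_0) = 0.046×5.2/1.87×log₁₀(78.815/50.743)
    = 0.12791 × 0.19123 = 0.02446 m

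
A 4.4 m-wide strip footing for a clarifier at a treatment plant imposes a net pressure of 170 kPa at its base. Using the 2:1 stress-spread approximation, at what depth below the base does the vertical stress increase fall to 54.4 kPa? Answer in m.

2:1 spreading — at depth z the loaded area has grown by z in each plan dimension:
qB/(B+z) = Δσ_z ⇒ z = qB/Δσ_z − B = 170×4.4/54.4 − 4.4 = 9.35 m

z ≈ 9.35 m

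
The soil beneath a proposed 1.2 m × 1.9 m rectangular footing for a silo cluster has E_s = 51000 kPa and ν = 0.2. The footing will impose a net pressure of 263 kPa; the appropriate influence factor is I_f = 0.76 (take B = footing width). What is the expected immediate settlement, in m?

S_e ≈ 0.00451 m

Immediate (elastic) settlement: S_e = q·B·(1−ν²)/E_s · I_f.
S_e = 263 × 1.2 × (1 − 0.2²) / 51000 × 0.76
    = 263 × 1.2 × 0.96 / 51000 × 0.76
    = 0.004515 m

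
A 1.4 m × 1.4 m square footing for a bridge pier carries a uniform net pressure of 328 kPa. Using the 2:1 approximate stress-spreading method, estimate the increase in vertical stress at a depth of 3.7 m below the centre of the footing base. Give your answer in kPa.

Δσ_z ≈ 24.7 kPa

By the 2:1 method the load spreads at 1 horizontal : 2 vertical, so at depth z the loaded area has grown by z in each plan dimension:
Δσ = qBL/((B+z)(L+z)) = 328×1.4×1.4/((1.4+3.7)(1.4+3.7)) = 24.717 kPa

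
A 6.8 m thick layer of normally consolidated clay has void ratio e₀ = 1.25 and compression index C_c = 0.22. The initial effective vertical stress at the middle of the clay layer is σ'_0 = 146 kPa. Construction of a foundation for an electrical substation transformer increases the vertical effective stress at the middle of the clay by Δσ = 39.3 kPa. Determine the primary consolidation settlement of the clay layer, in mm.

S_c ≈ 68.8 mm

Final effective stress: σ'_f = σ'_0 + Δσ = 146 + 39.3 = 185.3 kPa.
Normally consolidated clay, so the full stress increment lies on the virgin compression line:
S_c = C_c·H/(1+e₀)·log₁₀(σ'_f/σ'_0) = 0.22×6.8/(1+1.25)×log₁₀(185.3/146)
    = 0.66489 × 0.10352 = 0.06883 m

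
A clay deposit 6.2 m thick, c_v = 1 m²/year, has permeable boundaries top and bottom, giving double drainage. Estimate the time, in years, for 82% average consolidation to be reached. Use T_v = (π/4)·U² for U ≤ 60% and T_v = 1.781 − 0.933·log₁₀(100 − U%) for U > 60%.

t ≈ 5.86 years

Drainage path length: H_d = H/2 = 3.1 m (double drainage).
U > 60%: T_v = 1.781 − 0.933·log₁₀(100 − 82) = 0.60983.
t = T_v·H_d²/c_v = 0.60983×3.1²/1 = 5.86 years.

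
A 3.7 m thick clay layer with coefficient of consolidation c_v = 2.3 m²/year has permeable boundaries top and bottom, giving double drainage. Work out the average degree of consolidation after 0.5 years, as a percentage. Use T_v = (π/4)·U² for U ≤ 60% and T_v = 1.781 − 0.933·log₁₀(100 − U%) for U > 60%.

Drainage path length: H_d = H/2 = 1.85 m (double drainage).
T_v = c_v·t/H_d² = 2.3×0.5/1.85² = 0.33601.
T_v = 0.33601 corresponds to the U > 60% branch:
U = 1 − 10^((1.781 − T_v)/0.933)/100 = 0.6462

U ≈ 64.6 %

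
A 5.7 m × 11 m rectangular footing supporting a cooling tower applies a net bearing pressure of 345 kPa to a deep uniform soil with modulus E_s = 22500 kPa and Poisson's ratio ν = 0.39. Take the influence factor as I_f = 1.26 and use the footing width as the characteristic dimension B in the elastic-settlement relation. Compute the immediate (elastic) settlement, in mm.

S_e ≈ 93.4 mm

Immediate (elastic) settlement: S_e = q·B·(1−ν²)/E_s · I_f.
S_e = 345 × 5.7 × (1 − 0.39²) / 22500 × 1.26
    = 345 × 5.7 × 0.8479 / 22500 × 1.26
    = 0.09337 m = 93.37 mm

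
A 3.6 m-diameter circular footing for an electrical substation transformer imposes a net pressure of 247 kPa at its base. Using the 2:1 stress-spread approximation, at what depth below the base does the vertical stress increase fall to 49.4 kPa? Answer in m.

z ≈ 4.45 m

2:1 spreading — at depth z the loaded area has grown by z in each plan dimension:
qD²/(D+z)² = Δσ_z ⇒ z = D(√(q/Δσ_z) − 1) = 3.6×(√(247/49.4) − 1) = 4.45 m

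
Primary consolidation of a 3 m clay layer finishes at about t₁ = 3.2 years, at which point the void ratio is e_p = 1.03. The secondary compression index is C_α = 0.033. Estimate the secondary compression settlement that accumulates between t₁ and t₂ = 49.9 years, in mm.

S_s ≈ 58.2 mm

Secondary compression: S_s = C_α·H/(1+e_p)·log₁₀(t₂/t₁)
S_s = 0.033×3/(1+1.03)×log₁₀(49.9/3.2)
    = 0.04877 × 1.193 = 0.05818 m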